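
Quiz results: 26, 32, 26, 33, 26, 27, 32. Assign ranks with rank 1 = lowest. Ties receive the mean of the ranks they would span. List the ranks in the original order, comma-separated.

2, 5.5, 2, 7, 2, 4, 5.5

Sorted (ascending): 26, 26, 26, 27, 32, 32, 33
The 3 values of 26 occupy positions 1–3 → average rank 2.
The 2 values of 32 occupy positions 5–6 → average rank (5+6)/2 = 5.5.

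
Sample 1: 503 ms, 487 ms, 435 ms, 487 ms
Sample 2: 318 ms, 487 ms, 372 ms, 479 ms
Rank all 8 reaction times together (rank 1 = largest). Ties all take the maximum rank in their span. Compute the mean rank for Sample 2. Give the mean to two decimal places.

6.00

Sorted (descending): 503, 487, 487, 487, 479, 435, 372, 318
The 3 values of 487 occupy positions 2–4 → each gets rank 4.
Sample 2 values → pooled ranks: 318→8, 487→4, 372→7, 479→5
Mean rank = (8 + 4 + 7 + 5) / 4 = 6.00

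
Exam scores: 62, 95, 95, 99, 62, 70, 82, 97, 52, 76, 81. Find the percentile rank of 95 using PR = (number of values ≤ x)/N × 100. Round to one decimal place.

81.8

N = 11.
Strictly below 95: 7. Equal to 95: 2.
PR = 9/11 × 100 = 81.8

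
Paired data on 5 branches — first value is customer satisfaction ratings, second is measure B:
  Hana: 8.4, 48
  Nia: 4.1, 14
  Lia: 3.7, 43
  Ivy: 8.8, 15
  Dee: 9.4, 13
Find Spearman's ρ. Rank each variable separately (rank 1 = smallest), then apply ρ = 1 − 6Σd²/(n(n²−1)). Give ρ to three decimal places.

-0.500

Ranks of variable 1: 3, 2, 1, 4, 5
Ranks of variable 2: 5, 2, 4, 3, 1
d = r₁ − r₂: -2, 0, -3, 1, 4
d²: 4, 0, 9, 1, 16; Σd² = 30
ρ = 1 − 6·30/(5·24) = 1 − 180/120 = -0.500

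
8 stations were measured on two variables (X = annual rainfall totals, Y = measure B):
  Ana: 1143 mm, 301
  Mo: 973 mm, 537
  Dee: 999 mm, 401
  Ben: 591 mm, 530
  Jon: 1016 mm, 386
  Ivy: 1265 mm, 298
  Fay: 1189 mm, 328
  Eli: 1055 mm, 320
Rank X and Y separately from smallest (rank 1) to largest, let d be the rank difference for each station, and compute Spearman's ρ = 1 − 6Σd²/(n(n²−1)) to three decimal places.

-0.905

Ranks of variable 1: 6, 2, 3, 1, 4, 8, 7, 5
Ranks of variable 2: 2, 8, 6, 7, 5, 1, 4, 3
d = r₁ − r₂: 4, -6, -3, -6, -1, 7, 3, 2
d²: 16, 36, 9, 36, 1, 49, 9, 4; Σd² = 160
ρ = 1 − 6·160/(8·63) = 1 − 960/504 = -0.905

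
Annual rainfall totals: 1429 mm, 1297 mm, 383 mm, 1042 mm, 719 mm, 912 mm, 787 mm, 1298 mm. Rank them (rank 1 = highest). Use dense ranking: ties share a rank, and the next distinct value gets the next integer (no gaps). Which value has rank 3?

1297

Sorted (descending): 1429, 1298, 1297, 1042, 912, 787, 719, 383
No ties — each value takes its position as its rank.
Rank 3 → value 1297.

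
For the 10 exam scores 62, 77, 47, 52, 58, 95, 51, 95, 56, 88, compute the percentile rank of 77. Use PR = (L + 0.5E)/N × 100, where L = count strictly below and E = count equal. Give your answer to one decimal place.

N = 10.
Strictly below 77: 6. Equal to 77: 1.
PR = (6 + 0.5·1)/10 × 100 = 65.0

65.0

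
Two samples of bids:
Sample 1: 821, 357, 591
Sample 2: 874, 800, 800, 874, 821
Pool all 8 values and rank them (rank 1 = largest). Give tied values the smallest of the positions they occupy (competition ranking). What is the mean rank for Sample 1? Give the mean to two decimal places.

6.00

Sorted (descending): 874, 874, 821, 821, 800, 800, 591, 357
The 2 values of 874 occupy positions 1–2 → each gets rank 1.
The 2 values of 821 occupy positions 3–4 → each gets rank 3.
The 2 values of 800 occupy positions 5–6 → each gets rank 5.
Sample 1 values → pooled ranks: 821→3, 357→8, 591→7
Mean rank = (3 + 8 + 7) / 3 = 6.00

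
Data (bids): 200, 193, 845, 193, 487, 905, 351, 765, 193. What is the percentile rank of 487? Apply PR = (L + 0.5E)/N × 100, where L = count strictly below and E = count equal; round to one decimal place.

61.1

N = 9.
Strictly below 487: 5. Equal to 487: 1.
PR = (5 + 0.5·1)/9 × 100 = 61.1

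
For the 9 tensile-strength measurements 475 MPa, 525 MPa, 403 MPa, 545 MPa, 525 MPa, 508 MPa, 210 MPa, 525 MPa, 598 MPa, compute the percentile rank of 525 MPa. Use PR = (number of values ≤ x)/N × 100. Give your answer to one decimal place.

N = 9.
Strictly below 525: 4. Equal to 525: 3.
PR = 7/9 × 100 = 77.8

77.8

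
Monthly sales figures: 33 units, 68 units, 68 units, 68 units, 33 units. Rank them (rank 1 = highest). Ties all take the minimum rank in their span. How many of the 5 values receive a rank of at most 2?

3

Sorted (descending): 68, 68, 68, 33, 33
The 3 values of 68 occupy positions 1–3 → each gets rank 1.
The 2 values of 33 occupy positions 4–5 → each gets rank 4.
Ranks ≤ 2: {1, 1, 1} → 3 values.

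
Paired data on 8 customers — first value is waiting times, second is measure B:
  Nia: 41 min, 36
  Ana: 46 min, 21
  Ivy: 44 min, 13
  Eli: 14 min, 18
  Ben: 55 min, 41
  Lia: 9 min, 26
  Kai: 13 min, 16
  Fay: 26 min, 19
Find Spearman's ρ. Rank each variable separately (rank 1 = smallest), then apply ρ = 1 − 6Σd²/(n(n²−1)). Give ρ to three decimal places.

Ranks of variable 1: 5, 7, 6, 3, 8, 1, 2, 4
Ranks of variable 2: 7, 5, 1, 3, 8, 6, 2, 4
d = r₁ − r₂: -2, 2, 5, 0, 0, -5, 0, 0
d²: 4, 4, 25, 0, 0, 25, 0, 0; Σd² = 58
ρ = 1 − 6·58/(8·63) = 1 − 348/504 = 0.310

0.310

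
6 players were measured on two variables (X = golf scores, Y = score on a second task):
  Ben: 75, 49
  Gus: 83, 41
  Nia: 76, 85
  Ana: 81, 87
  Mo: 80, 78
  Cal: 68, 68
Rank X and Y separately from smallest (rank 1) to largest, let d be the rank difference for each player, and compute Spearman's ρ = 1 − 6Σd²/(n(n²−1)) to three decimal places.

0.029

Ranks of variable 1: 2, 6, 3, 5, 4, 1
Ranks of variable 2: 2, 1, 5, 6, 4, 3
d = r₁ − r₂: 0, 5, -2, -1, 0, -2
d²: 0, 25, 4, 1, 0, 4; Σd² = 34
ρ = 1 − 6·34/(6·35) = 1 − 204/210 = 0.029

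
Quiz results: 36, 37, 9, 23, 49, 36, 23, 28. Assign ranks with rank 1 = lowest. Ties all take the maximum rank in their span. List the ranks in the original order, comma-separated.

6, 7, 1, 3, 8, 6, 3, 4

Sorted (ascending): 9, 23, 23, 28, 36, 36, 37, 49
The 2 values of 23 occupy positions 2–3 → each gets rank 3.
The 2 values of 36 occupy positions 5–6 → each gets rank 6.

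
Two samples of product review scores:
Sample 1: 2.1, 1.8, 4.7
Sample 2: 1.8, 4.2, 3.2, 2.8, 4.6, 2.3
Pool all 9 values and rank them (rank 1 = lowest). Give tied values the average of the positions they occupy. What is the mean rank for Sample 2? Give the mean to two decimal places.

Sorted (ascending): 1.8, 1.8, 2.1, 2.3, 2.8, 3.2, 4.2, 4.6, 4.7
The 2 values of 1.8 occupy positions 1–2 → average rank (1+2)/2 = 1.5.
Sample 2 values → pooled ranks: 1.8→1.5, 4.2→7, 3.2→6, 2.8→5, 4.6→8, 2.3→4
Mean rank = (1.5 + 7 + 6 + 5 + 8 + 4) / 6 = 5.25

5.25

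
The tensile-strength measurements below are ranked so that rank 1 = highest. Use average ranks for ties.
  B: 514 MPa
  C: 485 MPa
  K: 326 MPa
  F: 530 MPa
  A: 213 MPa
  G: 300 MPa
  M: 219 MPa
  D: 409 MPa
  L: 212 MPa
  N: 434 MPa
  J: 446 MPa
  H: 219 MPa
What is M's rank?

9.5

Sorted (descending): 530, 514, 485, 446, 434, 409, 326, 300, 219, 219, 213, 212
The 2 values of 219 occupy positions 9–10 → average rank (9+10)/2 = 9.5.
M has value 219 MPa → rank 9.5.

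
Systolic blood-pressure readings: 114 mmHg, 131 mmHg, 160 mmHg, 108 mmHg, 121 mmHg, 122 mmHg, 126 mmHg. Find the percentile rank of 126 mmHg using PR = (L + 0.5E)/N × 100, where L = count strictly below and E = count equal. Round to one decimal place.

N = 7.
Strictly below 126: 4. Equal to 126: 1.
PR = (4 + 0.5·1)/7 × 100 = 64.3

64.3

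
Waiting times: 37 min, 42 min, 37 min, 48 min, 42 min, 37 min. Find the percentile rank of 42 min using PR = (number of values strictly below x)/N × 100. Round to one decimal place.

N = 6.
Strictly below 42: 3. Equal to 42: 2.
PR = 3/6 × 100 = 50.0

50.0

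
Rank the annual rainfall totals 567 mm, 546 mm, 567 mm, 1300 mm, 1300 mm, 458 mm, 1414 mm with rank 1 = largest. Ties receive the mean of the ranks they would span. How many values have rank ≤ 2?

Sorted (descending): 1414, 1300, 1300, 567, 567, 546, 458
The 2 values of 1300 occupy positions 2–3 → average rank (2+3)/2 = 2.5.
The 2 values of 567 occupy positions 4–5 → average rank (4+5)/2 = 4.5.
Ranks ≤ 2: {1} → 1 value.

1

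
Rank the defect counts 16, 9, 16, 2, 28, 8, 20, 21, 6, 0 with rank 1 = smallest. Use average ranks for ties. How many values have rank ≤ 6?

Sorted (ascending): 0, 2, 6, 8, 9, 16, 16, 20, 21, 28
The 2 values of 16 occupy positions 6–7 → average rank (6+7)/2 = 6.5.
Ranks ≤ 6: {1, 2, 3, 4, 5} → 5 values.

5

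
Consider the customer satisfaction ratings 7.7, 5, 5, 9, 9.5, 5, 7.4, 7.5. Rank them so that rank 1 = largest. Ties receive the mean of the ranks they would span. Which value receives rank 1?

9.5

Sorted (descending): 9.5, 9, 7.7, 7.5, 7.4, 5, 5, 5
The 3 values of 5 occupy positions 6–8 → average rank 7.
Rank 1 → value 9.5.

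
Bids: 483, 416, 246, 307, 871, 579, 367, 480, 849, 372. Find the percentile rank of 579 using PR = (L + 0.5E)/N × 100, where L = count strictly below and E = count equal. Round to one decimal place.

N = 10.
Strictly below 579: 7. Equal to 579: 1.
PR = (7 + 0.5·1)/10 × 100 = 75.0

75.0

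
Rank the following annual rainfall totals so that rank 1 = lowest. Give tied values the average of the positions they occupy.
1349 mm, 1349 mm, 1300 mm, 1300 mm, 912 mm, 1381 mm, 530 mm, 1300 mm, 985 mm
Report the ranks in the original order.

7.5, 7.5, 5, 5, 2, 9, 1, 5, 3

Sorted (ascending): 530, 912, 985, 1300, 1300, 1300, 1349, 1349, 1381
The 3 values of 1300 occupy positions 4–6 → average rank 5.
The 2 values of 1349 occupy positions 7–8 → average rank (7+8)/2 = 7.5.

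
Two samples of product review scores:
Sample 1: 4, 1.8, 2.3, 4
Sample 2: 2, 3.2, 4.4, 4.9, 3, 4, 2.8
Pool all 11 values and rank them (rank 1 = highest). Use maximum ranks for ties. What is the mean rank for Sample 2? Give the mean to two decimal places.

Sorted (descending): 4.9, 4.4, 4, 4, 4, 3.2, 3, 2.8, 2.3, 2, 1.8
The 3 values of 4 occupy positions 3–5 → each gets rank 5.
Sample 2 values → pooled ranks: 2→10, 3.2→6, 4.4→2, 4.9→1, 3→7, 4→5, 2.8→8
Mean rank = (10 + 6 + 2 + 1 + 7 + 5 + 8) / 7 = 5.57

5.57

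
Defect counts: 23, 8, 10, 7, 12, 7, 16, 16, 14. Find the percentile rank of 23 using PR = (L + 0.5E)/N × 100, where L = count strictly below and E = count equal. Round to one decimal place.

94.4

N = 9.
Strictly below 23: 8. Equal to 23: 1.
PR = (8 + 0.5·1)/9 × 100 = 94.4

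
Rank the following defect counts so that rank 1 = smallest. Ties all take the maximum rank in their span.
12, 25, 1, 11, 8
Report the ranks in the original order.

4, 5, 1, 3, 2

Sorted (ascending): 1, 8, 11, 12, 25
No ties — each value takes its position as its rank.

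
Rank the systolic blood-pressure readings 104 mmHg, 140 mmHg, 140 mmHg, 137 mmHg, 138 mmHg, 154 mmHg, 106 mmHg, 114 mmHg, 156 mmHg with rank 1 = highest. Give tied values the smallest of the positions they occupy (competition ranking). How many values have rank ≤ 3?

4

Sorted (descending): 156, 154, 140, 140, 138, 137, 114, 106, 104
The 2 values of 140 occupy positions 3–4 → each gets rank 3.
Ranks ≤ 3: {1, 2, 3, 3} → 4 values.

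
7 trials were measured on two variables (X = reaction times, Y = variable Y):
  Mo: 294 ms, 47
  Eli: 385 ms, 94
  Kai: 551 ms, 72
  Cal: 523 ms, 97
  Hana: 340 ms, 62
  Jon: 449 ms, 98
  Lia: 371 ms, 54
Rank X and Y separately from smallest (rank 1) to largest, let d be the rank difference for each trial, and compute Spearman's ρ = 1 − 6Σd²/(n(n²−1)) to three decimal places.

0.714

Ranks of variable 1: 1, 4, 7, 6, 2, 5, 3
Ranks of variable 2: 1, 5, 4, 6, 3, 7, 2
d = r₁ − r₂: 0, -1, 3, 0, -1, -2, 1
d²: 0, 1, 9, 0, 1, 4, 1; Σd² = 16
ρ = 1 − 6·16/(7·48) = 1 − 96/336 = 0.714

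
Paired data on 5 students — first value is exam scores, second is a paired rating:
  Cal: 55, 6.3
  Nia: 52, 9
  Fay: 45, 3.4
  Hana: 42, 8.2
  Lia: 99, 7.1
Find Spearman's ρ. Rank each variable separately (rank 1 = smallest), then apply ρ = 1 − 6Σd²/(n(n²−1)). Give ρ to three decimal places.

Ranks of variable 1: 4, 3, 2, 1, 5
Ranks of variable 2: 2, 5, 1, 4, 3
d = r₁ − r₂: 2, -2, 1, -3, 2
d²: 4, 4, 1, 9, 4; Σd² = 22
ρ = 1 − 6·22/(5·24) = 1 − 132/120 = -0.100

-0.100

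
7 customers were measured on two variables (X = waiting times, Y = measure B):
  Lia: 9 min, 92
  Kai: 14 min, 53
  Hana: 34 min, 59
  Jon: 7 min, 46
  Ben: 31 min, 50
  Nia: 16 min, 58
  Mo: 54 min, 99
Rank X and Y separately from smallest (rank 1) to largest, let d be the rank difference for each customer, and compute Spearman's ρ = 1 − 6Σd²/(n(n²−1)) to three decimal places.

0.536

Ranks of variable 1: 2, 3, 6, 1, 5, 4, 7
Ranks of variable 2: 6, 3, 5, 1, 2, 4, 7
d = r₁ − r₂: -4, 0, 1, 0, 3, 0, 0
d²: 16, 0, 1, 0, 9, 0, 0; Σd² = 26
ρ = 1 − 6·26/(7·48) = 1 − 156/336 = 0.536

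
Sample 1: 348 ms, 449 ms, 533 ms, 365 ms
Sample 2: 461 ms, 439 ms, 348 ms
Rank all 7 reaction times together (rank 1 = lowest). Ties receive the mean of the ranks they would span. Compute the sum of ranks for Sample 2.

Sorted (ascending): 348, 348, 365, 439, 449, 461, 533
The 2 values of 348 occupy positions 1–2 → average rank (1+2)/2 = 1.5.
Sample 2 values → pooled ranks: 461→6, 439→4, 348→1.5
Rank sum = 6 + 4 + 1.5 = 11.5

11.5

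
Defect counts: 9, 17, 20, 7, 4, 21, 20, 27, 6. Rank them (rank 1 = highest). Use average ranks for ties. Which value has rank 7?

7

Sorted (descending): 27, 21, 20, 20, 17, 9, 7, 6, 4
The 2 values of 20 occupy positions 3–4 → average rank (3+4)/2 = 3.5.
Rank 7 → value 7.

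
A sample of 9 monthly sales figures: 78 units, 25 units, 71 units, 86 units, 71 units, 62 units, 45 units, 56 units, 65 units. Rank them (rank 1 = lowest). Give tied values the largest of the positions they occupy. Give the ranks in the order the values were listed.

Sorted (ascending): 25, 45, 56, 62, 65, 71, 71, 78, 86
The 2 values of 71 occupy positions 6–7 → each gets rank 7.

8, 1, 7, 9, 7, 4, 2, 3, 5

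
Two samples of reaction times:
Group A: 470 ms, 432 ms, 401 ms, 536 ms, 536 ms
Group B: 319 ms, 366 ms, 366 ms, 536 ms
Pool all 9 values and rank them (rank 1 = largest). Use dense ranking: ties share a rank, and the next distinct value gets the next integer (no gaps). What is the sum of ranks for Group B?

17

Sorted (descending): 536, 536, 536, 470, 432, 401, 366, 366, 319
The 3 values of 536 share dense rank 1.
The 2 values of 366 share dense rank 5.
Remaining distinct values take the next consecutive integers.
Group B values → pooled ranks: 319→6, 366→5, 366→5, 536→1
Rank sum = 6 + 5 + 5 + 1 = 17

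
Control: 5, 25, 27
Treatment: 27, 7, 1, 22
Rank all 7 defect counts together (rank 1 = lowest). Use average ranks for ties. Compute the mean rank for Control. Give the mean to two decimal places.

Sorted (ascending): 1, 5, 7, 22, 25, 27, 27
The 2 values of 27 occupy positions 6–7 → average rank (6+7)/2 = 6.5.
Control values → pooled ranks: 5→2, 25→5, 27→6.5
Mean rank = (2 + 5 + 6.5) / 3 = 4.50

4.50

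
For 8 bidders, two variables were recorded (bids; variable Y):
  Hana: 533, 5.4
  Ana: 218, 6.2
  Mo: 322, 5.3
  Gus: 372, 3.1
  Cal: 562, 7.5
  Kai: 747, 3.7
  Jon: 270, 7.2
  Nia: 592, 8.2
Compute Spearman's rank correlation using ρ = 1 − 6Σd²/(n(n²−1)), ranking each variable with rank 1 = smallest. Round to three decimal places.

Ranks of variable 1: 5, 1, 3, 4, 6, 8, 2, 7
Ranks of variable 2: 4, 5, 3, 1, 7, 2, 6, 8
d = r₁ − r₂: 1, -4, 0, 3, -1, 6, -4, -1
d²: 1, 16, 0, 9, 1, 36, 16, 1; Σd² = 80
ρ = 1 − 6·80/(8·63) = 1 − 480/504 = 0.048

0.048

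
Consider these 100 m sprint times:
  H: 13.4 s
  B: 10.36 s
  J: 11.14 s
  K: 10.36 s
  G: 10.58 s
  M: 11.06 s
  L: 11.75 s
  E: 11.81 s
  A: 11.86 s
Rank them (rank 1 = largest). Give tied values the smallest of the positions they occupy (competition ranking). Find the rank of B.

8

Sorted (descending): 13.4, 11.86, 11.81, 11.75, 11.14, 11.06, 10.58, 10.36, 10.36
The 2 values of 10.36 occupy positions 8–9 → each gets rank 8.
B has value 10.36 s → rank 8.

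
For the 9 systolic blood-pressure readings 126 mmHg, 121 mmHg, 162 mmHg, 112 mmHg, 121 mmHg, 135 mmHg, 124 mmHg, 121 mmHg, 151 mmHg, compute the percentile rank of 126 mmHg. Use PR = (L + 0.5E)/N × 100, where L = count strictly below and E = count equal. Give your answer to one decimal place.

N = 9.
Strictly below 126: 5. Equal to 126: 1.
PR = (5 + 0.5·1)/9 × 100 = 61.1

61.1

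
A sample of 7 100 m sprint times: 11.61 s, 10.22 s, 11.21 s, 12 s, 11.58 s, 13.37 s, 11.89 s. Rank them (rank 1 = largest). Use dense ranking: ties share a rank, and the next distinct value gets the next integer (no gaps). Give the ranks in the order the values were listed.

Sorted (descending): 13.37, 12, 11.89, 11.61, 11.58, 11.21, 10.22
No ties — each value takes its position as its rank.

4, 7, 6, 2, 5, 1, 3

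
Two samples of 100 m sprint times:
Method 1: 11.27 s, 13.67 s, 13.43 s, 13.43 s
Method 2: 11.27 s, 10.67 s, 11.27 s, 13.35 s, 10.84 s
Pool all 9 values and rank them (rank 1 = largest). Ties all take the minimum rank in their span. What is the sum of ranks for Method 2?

31

Sorted (descending): 13.67, 13.43, 13.43, 13.35, 11.27, 11.27, 11.27, 10.84, 10.67
The 2 values of 13.43 occupy positions 2–3 → each gets rank 2.
The 3 values of 11.27 occupy positions 5–7 → each gets rank 5.
Method 2 values → pooled ranks: 11.27→5, 10.67→9, 11.27→5, 13.35→4, 10.84→8
Rank sum = 5 + 9 + 5 + 4 + 8 = 31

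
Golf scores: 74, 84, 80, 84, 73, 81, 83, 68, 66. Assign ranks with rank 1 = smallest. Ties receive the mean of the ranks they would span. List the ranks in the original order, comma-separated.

4, 8.5, 5, 8.5, 3, 6, 7, 2, 1

Sorted (ascending): 66, 68, 73, 74, 80, 81, 83, 84, 84
The 2 values of 84 occupy positions 8–9 → average rank (8+9)/2 = 8.5.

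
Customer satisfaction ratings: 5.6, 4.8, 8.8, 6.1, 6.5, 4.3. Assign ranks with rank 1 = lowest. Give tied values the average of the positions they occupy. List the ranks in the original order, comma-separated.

3, 2, 6, 4, 5, 1

Sorted (ascending): 4.3, 4.8, 5.6, 6.1, 6.5, 8.8
No ties — each value takes its position as its rank.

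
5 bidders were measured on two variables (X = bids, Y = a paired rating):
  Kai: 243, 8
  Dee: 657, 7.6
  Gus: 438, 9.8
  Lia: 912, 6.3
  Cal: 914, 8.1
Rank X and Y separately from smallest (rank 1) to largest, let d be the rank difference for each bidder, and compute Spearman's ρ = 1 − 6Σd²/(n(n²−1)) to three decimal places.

Ranks of variable 1: 1, 3, 2, 4, 5
Ranks of variable 2: 3, 2, 5, 1, 4
d = r₁ − r₂: -2, 1, -3, 3, 1
d²: 4, 1, 9, 9, 1; Σd² = 24
ρ = 1 − 6·24/(5·24) = 1 − 144/120 = -0.200

-0.200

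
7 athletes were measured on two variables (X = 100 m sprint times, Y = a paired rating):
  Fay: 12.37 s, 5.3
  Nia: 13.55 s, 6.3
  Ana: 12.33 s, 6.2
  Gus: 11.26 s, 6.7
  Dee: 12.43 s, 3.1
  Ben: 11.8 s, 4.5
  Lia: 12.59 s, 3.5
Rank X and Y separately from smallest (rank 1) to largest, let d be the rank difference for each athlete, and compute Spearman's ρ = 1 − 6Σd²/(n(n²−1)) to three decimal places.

Ranks of variable 1: 4, 7, 3, 1, 5, 2, 6
Ranks of variable 2: 4, 6, 5, 7, 1, 3, 2
d = r₁ − r₂: 0, 1, -2, -6, 4, -1, 4
d²: 0, 1, 4, 36, 16, 1, 16; Σd² = 74
ρ = 1 − 6·74/(7·48) = 1 − 444/336 = -0.321

-0.321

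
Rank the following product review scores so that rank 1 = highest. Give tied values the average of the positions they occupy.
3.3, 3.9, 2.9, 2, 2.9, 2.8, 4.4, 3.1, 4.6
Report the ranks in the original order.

4, 3, 6.5, 9, 6.5, 8, 2, 5, 1

Sorted (descending): 4.6, 4.4, 3.9, 3.3, 3.1, 2.9, 2.9, 2.8, 2
The 2 values of 2.9 occupy positions 6–7 → average rank (6+7)/2 = 6.5.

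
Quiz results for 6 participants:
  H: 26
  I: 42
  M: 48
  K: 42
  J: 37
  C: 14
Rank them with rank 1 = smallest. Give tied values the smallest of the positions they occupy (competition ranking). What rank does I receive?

Sorted (ascending): 14, 26, 37, 42, 42, 48
The 2 values of 42 occupy positions 4–5 → each gets rank 4.
I has value 42 → rank 4.

4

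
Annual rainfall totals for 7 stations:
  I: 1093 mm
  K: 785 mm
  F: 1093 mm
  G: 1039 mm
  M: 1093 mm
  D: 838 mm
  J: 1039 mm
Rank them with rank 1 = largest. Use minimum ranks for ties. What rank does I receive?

Sorted (descending): 1093, 1093, 1093, 1039, 1039, 838, 785
The 3 values of 1093 occupy positions 1–3 → each gets rank 1.
The 2 values of 1039 occupy positions 4–5 → each gets rank 4.
I has value 1093 mm → rank 1.

1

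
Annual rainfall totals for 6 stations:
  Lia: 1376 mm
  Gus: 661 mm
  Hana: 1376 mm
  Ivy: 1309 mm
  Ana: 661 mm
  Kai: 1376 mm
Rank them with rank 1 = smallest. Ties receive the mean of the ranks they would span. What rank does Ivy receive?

3

Sorted (ascending): 661, 661, 1309, 1376, 1376, 1376
The 2 values of 661 occupy positions 1–2 → average rank (1+2)/2 = 1.5.
The 3 values of 1376 occupy positions 4–6 → average rank 5.
Ivy has value 1309 mm → rank 3.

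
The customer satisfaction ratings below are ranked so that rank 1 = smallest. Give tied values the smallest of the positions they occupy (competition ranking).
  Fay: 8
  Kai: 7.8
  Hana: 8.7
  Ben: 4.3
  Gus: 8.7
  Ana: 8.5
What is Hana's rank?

5

Sorted (ascending): 4.3, 7.8, 8, 8.5, 8.7, 8.7
The 2 values of 8.7 occupy positions 5–6 → each gets rank 5.
Hana has value 8.7 → rank 5.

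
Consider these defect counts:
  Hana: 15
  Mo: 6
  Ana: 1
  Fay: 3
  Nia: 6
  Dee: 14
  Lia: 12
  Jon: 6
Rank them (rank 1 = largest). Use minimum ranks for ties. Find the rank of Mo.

Sorted (descending): 15, 14, 12, 6, 6, 6, 3, 1
The 3 values of 6 occupy positions 4–6 → each gets rank 4.
Mo has value 6 → rank 4.

4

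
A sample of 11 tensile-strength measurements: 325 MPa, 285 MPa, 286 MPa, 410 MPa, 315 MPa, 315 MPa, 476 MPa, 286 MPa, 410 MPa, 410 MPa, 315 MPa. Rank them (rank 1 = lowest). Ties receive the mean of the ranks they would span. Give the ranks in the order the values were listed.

7, 1, 2.5, 9, 5, 5, 11, 2.5, 9, 9, 5

Sorted (ascending): 285, 286, 286, 315, 315, 315, 325, 410, 410, 410, 476
The 2 values of 286 occupy positions 2–3 → average rank (2+3)/2 = 2.5.
The 3 values of 315 occupy positions 4–6 → average rank 5.
The 3 values of 410 occupy positions 8–10 → average rank 9.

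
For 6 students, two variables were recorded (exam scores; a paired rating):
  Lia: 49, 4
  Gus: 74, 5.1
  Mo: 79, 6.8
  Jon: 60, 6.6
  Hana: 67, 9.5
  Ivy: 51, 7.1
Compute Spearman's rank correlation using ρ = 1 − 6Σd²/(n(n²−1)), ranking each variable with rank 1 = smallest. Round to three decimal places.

0.257

Ranks of variable 1: 1, 5, 6, 3, 4, 2
Ranks of variable 2: 1, 2, 4, 3, 6, 5
d = r₁ − r₂: 0, 3, 2, 0, -2, -3
d²: 0, 9, 4, 0, 4, 9; Σd² = 26
ρ = 1 − 6·26/(6·35) = 1 − 156/210 = 0.257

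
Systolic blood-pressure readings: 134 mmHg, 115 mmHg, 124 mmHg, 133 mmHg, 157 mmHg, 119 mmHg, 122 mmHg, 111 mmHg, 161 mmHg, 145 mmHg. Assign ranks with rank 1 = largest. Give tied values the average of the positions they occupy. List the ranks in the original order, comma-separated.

Sorted (descending): 161, 157, 145, 134, 133, 124, 122, 119, 115, 111
No ties — each value takes its position as its rank.

4, 9, 6, 5, 2, 8, 7, 10, 1, 3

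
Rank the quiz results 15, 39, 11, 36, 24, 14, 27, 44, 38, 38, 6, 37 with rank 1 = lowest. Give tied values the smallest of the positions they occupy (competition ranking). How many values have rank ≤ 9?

10

Sorted (ascending): 6, 11, 14, 15, 24, 27, 36, 37, 38, 38, 39, 44
The 2 values of 38 occupy positions 9–10 → each gets rank 9.
Ranks ≤ 9: {1, 2, 3, 4, 5, 6, 7, 8, 9, 9} → 10 values.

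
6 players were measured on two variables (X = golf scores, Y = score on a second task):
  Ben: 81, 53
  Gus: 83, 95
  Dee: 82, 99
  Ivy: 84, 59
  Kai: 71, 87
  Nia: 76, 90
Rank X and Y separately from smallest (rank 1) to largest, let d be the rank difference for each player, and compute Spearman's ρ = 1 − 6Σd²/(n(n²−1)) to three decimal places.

Ranks of variable 1: 3, 5, 4, 6, 1, 2
Ranks of variable 2: 1, 5, 6, 2, 3, 4
d = r₁ − r₂: 2, 0, -2, 4, -2, -2
d²: 4, 0, 4, 16, 4, 4; Σd² = 32
ρ = 1 − 6·32/(6·35) = 1 − 192/210 = 0.086

0.086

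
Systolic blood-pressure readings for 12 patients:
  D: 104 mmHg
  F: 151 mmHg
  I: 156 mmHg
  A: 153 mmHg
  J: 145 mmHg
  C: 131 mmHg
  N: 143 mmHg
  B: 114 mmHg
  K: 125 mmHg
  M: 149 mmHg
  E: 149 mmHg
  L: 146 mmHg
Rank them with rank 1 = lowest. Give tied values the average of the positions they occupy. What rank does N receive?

5

Sorted (ascending): 104, 114, 125, 131, 143, 145, 146, 149, 149, 151, 153, 156
The 2 values of 149 occupy positions 8–9 → average rank (8+9)/2 = 8.5.
N has value 143 mmHg → rank 5.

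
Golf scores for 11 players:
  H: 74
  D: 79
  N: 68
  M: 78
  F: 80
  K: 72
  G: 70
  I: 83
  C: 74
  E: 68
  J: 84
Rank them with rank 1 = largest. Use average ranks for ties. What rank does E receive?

Sorted (descending): 84, 83, 80, 79, 78, 74, 74, 72, 70, 68, 68
The 2 values of 74 occupy positions 6–7 → average rank (6+7)/2 = 6.5.
The 2 values of 68 occupy positions 10–11 → average rank (10+11)/2 = 10.5.
E has value 68 → rank 10.5.

10.5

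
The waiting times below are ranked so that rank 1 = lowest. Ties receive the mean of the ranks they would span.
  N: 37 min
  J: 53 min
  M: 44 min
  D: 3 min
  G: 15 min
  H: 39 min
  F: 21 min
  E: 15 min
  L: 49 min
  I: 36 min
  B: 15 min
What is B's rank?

3

Sorted (ascending): 3, 15, 15, 15, 21, 36, 37, 39, 44, 49, 53
The 3 values of 15 occupy positions 2–4 → average rank 3.
B has value 15 min → rank 3.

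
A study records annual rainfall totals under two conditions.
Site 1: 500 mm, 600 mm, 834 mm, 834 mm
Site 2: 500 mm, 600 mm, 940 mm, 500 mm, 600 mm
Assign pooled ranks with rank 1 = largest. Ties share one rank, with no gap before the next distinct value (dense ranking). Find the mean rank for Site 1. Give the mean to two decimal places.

Sorted (descending): 940, 834, 834, 600, 600, 600, 500, 500, 500
The 2 values of 834 share dense rank 2.
The 3 values of 600 share dense rank 3.
The 3 values of 500 share dense rank 4.
Remaining distinct values take the next consecutive integers.
Site 1 values → pooled ranks: 500→4, 600→3, 834→2, 834→2
Mean rank = (4 + 3 + 2 + 2) / 4 = 2.75

2.75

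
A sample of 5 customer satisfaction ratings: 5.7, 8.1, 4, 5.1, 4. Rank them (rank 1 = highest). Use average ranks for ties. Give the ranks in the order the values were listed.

2, 1, 4.5, 3, 4.5

Sorted (descending): 8.1, 5.7, 5.1, 4, 4
The 2 values of 4 occupy positions 4–5 → average rank (4+5)/2 = 4.5.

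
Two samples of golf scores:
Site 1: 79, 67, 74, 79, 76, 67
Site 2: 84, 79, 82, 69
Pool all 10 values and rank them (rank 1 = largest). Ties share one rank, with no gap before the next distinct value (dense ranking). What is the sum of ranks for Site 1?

29

Sorted (descending): 84, 82, 79, 79, 79, 76, 74, 69, 67, 67
The 3 values of 79 share dense rank 3.
The 2 values of 67 share dense rank 7.
Remaining distinct values take the next consecutive integers.
Site 1 values → pooled ranks: 79→3, 67→7, 74→5, 79→3, 76→4, 67→7
Rank sum = 3 + 7 + 5 + 3 + 4 + 7 = 29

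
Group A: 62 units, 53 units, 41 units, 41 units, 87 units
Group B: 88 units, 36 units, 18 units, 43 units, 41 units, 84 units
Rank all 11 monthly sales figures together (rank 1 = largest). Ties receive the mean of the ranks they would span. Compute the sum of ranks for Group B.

39

Sorted (descending): 88, 87, 84, 62, 53, 43, 41, 41, 41, 36, 18
The 3 values of 41 occupy positions 7–9 → average rank 8.
Group B values → pooled ranks: 88→1, 36→10, 18→11, 43→6, 41→8, 84→3
Rank sum = 1 + 10 + 11 + 6 + 8 + 3 = 39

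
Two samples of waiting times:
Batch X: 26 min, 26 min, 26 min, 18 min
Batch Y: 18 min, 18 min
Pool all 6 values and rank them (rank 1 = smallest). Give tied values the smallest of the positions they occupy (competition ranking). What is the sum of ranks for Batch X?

13

Sorted (ascending): 18, 18, 18, 26, 26, 26
The 3 values of 18 occupy positions 1–3 → each gets rank 1.
The 3 values of 26 occupy positions 4–6 → each gets rank 4.
Batch X values → pooled ranks: 26→4, 26→4, 26→4, 18→1
Rank sum = 4 + 4 + 4 + 1 = 13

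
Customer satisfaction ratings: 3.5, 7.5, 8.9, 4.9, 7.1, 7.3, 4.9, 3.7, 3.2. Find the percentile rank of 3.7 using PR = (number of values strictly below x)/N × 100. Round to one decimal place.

N = 9.
Strictly below 3.7: 2. Equal to 3.7: 1.
PR = 2/9 × 100 = 22.2

22.2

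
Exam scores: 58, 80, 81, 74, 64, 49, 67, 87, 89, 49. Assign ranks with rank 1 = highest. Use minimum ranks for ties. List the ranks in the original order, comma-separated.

Sorted (descending): 89, 87, 81, 80, 74, 67, 64, 58, 49, 49
The 2 values of 49 occupy positions 9–10 → each gets rank 9.

8, 4, 3, 5, 7, 9, 6, 2, 1, 9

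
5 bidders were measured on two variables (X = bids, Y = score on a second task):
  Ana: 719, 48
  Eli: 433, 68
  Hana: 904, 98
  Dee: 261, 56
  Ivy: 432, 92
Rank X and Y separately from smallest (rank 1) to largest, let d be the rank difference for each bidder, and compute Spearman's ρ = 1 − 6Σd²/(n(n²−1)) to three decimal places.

Ranks of variable 1: 4, 3, 5, 1, 2
Ranks of variable 2: 1, 3, 5, 2, 4
d = r₁ − r₂: 3, 0, 0, -1, -2
d²: 9, 0, 0, 1, 4; Σd² = 14
ρ = 1 − 6·14/(5·24) = 1 − 84/120 = 0.300

0.300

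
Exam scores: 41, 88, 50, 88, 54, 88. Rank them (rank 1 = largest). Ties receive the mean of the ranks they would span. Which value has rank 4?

54

Sorted (descending): 88, 88, 88, 54, 50, 41
The 3 values of 88 occupy positions 1–3 → average rank 2.
Rank 4 → value 54.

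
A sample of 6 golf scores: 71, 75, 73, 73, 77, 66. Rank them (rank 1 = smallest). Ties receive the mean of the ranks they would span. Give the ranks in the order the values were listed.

2, 5, 3.5, 3.5, 6, 1

Sorted (ascending): 66, 71, 73, 73, 75, 77
The 2 values of 73 occupy positions 3–4 → average rank (3+4)/2 = 3.5.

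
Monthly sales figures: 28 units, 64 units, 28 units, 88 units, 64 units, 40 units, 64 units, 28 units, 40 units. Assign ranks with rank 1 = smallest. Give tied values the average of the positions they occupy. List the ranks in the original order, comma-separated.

Sorted (ascending): 28, 28, 28, 40, 40, 64, 64, 64, 88
The 3 values of 28 occupy positions 1–3 → average rank 2.
The 2 values of 40 occupy positions 4–5 → average rank (4+5)/2 = 4.5.
The 3 values of 64 occupy positions 6–8 → average rank 7.

2, 7, 2, 9, 7, 4.5, 7, 2, 4.5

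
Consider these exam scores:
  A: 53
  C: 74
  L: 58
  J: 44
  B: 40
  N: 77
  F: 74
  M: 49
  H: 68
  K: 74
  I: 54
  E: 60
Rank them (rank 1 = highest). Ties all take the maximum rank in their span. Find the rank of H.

5

Sorted (descending): 77, 74, 74, 74, 68, 60, 58, 54, 53, 49, 44, 40
The 3 values of 74 occupy positions 2–4 → each gets rank 4.
H has value 68 → rank 5.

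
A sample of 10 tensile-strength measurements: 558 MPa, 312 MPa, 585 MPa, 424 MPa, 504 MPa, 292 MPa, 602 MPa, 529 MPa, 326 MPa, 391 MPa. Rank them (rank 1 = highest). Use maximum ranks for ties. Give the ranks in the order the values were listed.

Sorted (descending): 602, 585, 558, 529, 504, 424, 391, 326, 312, 292
No ties — each value takes its position as its rank.

3, 9, 2, 6, 5, 10, 1, 4, 8, 7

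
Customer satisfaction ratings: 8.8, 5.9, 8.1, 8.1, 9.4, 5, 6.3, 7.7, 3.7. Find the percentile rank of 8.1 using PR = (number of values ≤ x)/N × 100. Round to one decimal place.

77.8

N = 9.
Strictly below 8.1: 5. Equal to 8.1: 2.
PR = 7/9 × 100 = 77.8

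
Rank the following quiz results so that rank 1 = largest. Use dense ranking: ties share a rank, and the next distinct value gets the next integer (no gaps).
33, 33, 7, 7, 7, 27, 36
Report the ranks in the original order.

2, 2, 4, 4, 4, 3, 1

Sorted (descending): 36, 33, 33, 27, 7, 7, 7
The 2 values of 33 share dense rank 2.
The 3 values of 7 share dense rank 4.
Remaining distinct values take the next consecutive integers.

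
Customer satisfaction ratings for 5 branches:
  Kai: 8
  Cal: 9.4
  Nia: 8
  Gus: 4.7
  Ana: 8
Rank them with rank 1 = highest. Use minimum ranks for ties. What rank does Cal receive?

1

Sorted (descending): 9.4, 8, 8, 8, 4.7
The 3 values of 8 occupy positions 2–4 → each gets rank 2.
Cal has value 9.4 → rank 1.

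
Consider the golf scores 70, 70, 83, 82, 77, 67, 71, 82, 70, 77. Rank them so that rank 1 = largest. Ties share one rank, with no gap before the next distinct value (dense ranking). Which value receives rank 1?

83

Sorted (descending): 83, 82, 82, 77, 77, 71, 70, 70, 70, 67
The 2 values of 82 share dense rank 2.
The 2 values of 77 share dense rank 3.
The 3 values of 70 share dense rank 5.
Remaining distinct values take the next consecutive integers.
Rank 1 → value 83.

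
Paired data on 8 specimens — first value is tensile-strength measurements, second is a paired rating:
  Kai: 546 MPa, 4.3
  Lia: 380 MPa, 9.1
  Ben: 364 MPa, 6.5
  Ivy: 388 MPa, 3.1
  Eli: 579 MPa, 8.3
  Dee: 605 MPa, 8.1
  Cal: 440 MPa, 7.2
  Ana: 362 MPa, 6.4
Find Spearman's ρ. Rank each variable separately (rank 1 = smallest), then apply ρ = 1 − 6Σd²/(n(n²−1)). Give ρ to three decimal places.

0.262

Ranks of variable 1: 6, 3, 2, 4, 7, 8, 5, 1
Ranks of variable 2: 2, 8, 4, 1, 7, 6, 5, 3
d = r₁ − r₂: 4, -5, -2, 3, 0, 2, 0, -2
d²: 16, 25, 4, 9, 0, 4, 0, 4; Σd² = 62
ρ = 1 − 6·62/(8·63) = 1 − 372/504 = 0.262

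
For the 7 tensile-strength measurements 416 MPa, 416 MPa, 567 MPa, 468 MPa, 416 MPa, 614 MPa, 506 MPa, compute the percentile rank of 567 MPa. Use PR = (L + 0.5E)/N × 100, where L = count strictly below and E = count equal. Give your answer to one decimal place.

78.6

N = 7.
Strictly below 567: 5. Equal to 567: 1.
PR = (5 + 0.5·1)/7 × 100 = 78.6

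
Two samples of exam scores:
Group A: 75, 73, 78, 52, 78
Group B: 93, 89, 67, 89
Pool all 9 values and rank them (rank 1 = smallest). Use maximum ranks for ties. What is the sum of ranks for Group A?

20

Sorted (ascending): 52, 67, 73, 75, 78, 78, 89, 89, 93
The 2 values of 78 occupy positions 5–6 → each gets rank 6.
The 2 values of 89 occupy positions 7–8 → each gets rank 8.
Group A values → pooled ranks: 75→4, 73→3, 78→6, 52→1, 78→6
Rank sum = 4 + 3 + 6 + 1 + 6 = 20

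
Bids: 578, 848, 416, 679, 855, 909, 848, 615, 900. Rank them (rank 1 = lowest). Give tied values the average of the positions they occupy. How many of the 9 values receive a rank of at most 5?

4

Sorted (ascending): 416, 578, 615, 679, 848, 848, 855, 900, 909
The 2 values of 848 occupy positions 5–6 → average rank (5+6)/2 = 5.5.
Ranks ≤ 5: {1, 2, 3, 4} → 4 values.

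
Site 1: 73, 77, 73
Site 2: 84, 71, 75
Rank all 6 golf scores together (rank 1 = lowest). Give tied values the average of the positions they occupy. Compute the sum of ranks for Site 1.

10

Sorted (ascending): 71, 73, 73, 75, 77, 84
The 2 values of 73 occupy positions 2–3 → average rank (2+3)/2 = 2.5.
Site 1 values → pooled ranks: 73→2.5, 77→5, 73→2.5
Rank sum = 2.5 + 5 + 2.5 = 10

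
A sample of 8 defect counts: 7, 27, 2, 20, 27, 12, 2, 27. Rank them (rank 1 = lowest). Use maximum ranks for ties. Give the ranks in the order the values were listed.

3, 8, 2, 5, 8, 4, 2, 8

Sorted (ascending): 2, 2, 7, 12, 20, 27, 27, 27
The 2 values of 2 occupy positions 1–2 → each gets rank 2.
The 3 values of 27 occupy positions 6–8 → each gets rank 8.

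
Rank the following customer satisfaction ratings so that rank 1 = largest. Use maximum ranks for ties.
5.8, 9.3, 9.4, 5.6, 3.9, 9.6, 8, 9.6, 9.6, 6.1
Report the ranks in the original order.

8, 5, 4, 9, 10, 3, 6, 3, 3, 7

Sorted (descending): 9.6, 9.6, 9.6, 9.4, 9.3, 8, 6.1, 5.8, 5.6, 3.9
The 3 values of 9.6 occupy positions 1–3 → each gets rank 3.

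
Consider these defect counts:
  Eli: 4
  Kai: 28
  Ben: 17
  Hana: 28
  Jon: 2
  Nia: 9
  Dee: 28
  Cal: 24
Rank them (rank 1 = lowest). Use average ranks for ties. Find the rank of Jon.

Sorted (ascending): 2, 4, 9, 17, 24, 28, 28, 28
The 3 values of 28 occupy positions 6–8 → average rank 7.
Jon has value 2 → rank 1.

1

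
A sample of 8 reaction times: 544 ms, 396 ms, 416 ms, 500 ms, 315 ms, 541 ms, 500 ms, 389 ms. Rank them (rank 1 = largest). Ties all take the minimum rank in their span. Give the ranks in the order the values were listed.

1, 6, 5, 3, 8, 2, 3, 7

Sorted (descending): 544, 541, 500, 500, 416, 396, 389, 315
The 2 values of 500 occupy positions 3–4 → each gets rank 3.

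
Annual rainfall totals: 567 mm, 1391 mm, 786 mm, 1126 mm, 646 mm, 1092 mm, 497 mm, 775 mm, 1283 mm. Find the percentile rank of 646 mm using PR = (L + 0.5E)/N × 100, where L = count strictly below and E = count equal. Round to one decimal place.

N = 9.
Strictly below 646: 2. Equal to 646: 1.
PR = (2 + 0.5·1)/9 × 100 = 27.8

27.8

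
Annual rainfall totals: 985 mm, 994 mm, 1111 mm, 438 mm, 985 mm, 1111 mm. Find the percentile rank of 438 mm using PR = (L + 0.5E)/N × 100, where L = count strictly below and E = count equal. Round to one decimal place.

8.3

N = 6.
Strictly below 438: 0. Equal to 438: 1.
PR = (0 + 0.5·1)/6 × 100 = 8.3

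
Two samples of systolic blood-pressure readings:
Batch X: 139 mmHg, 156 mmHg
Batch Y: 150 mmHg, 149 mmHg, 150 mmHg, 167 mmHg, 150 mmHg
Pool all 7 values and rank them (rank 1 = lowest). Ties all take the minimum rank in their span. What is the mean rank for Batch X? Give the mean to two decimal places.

Sorted (ascending): 139, 149, 150, 150, 150, 156, 167
The 3 values of 150 occupy positions 3–5 → each gets rank 3.
Batch X values → pooled ranks: 139→1, 156→6
Mean rank = (1 + 6) / 2 = 3.50

3.50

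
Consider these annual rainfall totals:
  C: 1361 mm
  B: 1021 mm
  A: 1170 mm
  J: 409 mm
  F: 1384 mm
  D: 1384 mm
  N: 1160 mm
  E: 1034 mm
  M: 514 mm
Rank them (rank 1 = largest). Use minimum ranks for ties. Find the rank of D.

Sorted (descending): 1384, 1384, 1361, 1170, 1160, 1034, 1021, 514, 409
The 2 values of 1384 occupy positions 1–2 → each gets rank 1.
D has value 1384 mm → rank 1.

1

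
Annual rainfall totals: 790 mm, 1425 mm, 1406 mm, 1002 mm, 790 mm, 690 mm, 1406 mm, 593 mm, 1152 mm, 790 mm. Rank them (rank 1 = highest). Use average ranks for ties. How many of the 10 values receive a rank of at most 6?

Sorted (descending): 1425, 1406, 1406, 1152, 1002, 790, 790, 790, 690, 593
The 2 values of 1406 occupy positions 2–3 → average rank (2+3)/2 = 2.5.
The 3 values of 790 occupy positions 6–8 → average rank 7.
Ranks ≤ 6: {1, 2.5, 2.5, 4, 5} → 5 values.

5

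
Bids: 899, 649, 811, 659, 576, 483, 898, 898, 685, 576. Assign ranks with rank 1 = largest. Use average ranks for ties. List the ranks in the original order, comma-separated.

Sorted (descending): 899, 898, 898, 811, 685, 659, 649, 576, 576, 483
The 2 values of 898 occupy positions 2–3 → average rank (2+3)/2 = 2.5.
The 2 values of 576 occupy positions 8–9 → average rank (8+9)/2 = 8.5.

1, 7, 4, 6, 8.5, 10, 2.5, 2.5, 5, 8.5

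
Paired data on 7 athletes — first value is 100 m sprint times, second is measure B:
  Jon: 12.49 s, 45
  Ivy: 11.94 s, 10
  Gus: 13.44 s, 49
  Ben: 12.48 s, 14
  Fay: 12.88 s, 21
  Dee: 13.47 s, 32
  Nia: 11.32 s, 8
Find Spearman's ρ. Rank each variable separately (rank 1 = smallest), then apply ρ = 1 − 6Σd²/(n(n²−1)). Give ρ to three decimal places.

Ranks of variable 1: 4, 2, 6, 3, 5, 7, 1
Ranks of variable 2: 6, 2, 7, 3, 4, 5, 1
d = r₁ − r₂: -2, 0, -1, 0, 1, 2, 0
d²: 4, 0, 1, 0, 1, 4, 0; Σd² = 10
ρ = 1 − 6·10/(7·48) = 1 − 60/336 = 0.821

0.821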